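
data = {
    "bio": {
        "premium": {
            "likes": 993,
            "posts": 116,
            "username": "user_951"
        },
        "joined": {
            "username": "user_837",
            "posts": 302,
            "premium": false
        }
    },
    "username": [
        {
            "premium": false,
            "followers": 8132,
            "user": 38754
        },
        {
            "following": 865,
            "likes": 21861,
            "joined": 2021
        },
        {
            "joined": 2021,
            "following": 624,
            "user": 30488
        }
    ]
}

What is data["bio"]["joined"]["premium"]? False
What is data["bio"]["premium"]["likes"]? 993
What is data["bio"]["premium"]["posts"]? 116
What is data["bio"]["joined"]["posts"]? 302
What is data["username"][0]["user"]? 38754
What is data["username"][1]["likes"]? 21861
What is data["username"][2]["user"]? 30488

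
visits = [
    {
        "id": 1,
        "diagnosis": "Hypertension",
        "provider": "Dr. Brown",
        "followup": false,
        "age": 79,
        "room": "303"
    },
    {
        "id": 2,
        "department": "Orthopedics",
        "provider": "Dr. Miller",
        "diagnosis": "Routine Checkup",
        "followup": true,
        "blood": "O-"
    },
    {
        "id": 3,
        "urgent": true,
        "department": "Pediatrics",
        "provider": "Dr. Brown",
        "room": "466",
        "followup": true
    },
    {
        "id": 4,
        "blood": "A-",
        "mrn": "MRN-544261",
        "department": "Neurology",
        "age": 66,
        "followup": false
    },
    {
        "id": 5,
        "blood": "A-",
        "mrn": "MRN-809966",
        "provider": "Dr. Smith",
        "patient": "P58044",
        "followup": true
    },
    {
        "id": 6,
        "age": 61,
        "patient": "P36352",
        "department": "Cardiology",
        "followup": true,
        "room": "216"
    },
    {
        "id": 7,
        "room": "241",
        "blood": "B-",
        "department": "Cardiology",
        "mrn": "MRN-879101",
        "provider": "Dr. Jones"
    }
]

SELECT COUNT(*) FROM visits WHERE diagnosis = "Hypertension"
1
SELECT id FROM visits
[1, 2, 3, 4, 5, 6, 7]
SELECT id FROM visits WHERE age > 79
[]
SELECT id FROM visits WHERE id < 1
[]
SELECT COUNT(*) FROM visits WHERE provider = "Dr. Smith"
1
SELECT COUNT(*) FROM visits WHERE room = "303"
1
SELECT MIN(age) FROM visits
61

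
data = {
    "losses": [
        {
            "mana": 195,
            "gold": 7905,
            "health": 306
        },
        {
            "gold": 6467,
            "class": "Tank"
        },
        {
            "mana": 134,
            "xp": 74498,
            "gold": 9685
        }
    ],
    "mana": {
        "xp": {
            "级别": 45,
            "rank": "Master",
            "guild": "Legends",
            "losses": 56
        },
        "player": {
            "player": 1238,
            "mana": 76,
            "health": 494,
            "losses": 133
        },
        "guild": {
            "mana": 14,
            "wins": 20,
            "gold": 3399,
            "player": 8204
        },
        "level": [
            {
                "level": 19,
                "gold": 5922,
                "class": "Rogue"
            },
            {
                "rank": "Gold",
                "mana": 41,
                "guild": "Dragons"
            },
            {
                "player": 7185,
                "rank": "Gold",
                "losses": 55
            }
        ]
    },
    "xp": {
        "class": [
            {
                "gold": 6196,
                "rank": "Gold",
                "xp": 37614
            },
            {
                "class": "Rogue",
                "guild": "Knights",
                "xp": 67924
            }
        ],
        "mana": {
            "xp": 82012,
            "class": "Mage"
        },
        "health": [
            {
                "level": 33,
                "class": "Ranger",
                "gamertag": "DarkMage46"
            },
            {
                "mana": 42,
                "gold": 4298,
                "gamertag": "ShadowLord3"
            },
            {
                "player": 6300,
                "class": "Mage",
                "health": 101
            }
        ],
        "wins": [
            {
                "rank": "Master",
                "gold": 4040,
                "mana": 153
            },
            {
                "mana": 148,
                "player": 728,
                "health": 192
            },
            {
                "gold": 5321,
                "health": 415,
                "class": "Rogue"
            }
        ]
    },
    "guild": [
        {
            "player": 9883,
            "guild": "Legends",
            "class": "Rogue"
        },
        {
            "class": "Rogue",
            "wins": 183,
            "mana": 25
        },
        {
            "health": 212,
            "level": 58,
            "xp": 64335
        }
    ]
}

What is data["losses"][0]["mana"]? 195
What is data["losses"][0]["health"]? 306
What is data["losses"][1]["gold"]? 6467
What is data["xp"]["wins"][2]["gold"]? 5321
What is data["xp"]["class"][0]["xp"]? 37614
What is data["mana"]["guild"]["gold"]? 3399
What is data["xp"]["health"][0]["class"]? "Ranger"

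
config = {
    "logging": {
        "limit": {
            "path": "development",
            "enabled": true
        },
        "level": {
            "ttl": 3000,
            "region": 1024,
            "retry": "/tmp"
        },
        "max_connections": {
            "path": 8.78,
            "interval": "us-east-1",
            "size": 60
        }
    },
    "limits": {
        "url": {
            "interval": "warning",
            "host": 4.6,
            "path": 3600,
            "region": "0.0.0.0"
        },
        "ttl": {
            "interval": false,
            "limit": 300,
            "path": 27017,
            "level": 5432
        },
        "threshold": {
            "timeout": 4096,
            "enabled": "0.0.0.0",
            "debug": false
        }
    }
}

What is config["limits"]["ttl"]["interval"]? False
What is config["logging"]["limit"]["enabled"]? True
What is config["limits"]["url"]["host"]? 4.6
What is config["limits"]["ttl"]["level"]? 5432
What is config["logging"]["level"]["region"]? 1024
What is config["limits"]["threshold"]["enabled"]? "0.0.0.0"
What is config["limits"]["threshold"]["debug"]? False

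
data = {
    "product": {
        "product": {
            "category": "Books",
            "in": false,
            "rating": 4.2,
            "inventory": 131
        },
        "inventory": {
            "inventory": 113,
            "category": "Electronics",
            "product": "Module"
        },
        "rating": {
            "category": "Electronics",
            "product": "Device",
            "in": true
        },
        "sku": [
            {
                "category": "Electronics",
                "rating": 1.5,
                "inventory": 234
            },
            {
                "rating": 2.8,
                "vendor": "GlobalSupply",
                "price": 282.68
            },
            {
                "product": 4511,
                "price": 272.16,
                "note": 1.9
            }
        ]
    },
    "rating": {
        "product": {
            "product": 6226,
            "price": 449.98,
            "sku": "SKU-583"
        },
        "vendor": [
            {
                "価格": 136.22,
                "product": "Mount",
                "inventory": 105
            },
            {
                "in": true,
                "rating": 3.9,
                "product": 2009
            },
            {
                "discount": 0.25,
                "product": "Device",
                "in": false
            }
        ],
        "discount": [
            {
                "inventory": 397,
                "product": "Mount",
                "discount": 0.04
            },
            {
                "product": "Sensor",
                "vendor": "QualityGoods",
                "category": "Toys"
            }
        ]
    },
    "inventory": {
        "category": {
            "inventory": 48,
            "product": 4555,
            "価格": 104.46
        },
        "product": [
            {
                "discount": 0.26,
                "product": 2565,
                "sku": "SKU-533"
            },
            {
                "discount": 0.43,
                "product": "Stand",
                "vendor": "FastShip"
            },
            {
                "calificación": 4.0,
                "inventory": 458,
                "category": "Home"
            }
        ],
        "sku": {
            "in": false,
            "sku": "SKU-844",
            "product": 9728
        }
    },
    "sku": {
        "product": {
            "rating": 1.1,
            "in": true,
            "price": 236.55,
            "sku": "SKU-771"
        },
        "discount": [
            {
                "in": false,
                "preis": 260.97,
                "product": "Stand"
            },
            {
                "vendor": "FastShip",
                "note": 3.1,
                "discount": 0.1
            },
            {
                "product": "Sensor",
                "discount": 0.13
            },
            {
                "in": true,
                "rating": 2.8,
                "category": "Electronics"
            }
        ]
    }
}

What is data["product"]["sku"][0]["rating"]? 1.5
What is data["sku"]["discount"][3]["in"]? True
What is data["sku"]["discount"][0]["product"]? "Stand"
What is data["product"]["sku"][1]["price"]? 282.68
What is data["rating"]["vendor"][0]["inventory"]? 105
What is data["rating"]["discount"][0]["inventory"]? 397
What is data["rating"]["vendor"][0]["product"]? "Mount"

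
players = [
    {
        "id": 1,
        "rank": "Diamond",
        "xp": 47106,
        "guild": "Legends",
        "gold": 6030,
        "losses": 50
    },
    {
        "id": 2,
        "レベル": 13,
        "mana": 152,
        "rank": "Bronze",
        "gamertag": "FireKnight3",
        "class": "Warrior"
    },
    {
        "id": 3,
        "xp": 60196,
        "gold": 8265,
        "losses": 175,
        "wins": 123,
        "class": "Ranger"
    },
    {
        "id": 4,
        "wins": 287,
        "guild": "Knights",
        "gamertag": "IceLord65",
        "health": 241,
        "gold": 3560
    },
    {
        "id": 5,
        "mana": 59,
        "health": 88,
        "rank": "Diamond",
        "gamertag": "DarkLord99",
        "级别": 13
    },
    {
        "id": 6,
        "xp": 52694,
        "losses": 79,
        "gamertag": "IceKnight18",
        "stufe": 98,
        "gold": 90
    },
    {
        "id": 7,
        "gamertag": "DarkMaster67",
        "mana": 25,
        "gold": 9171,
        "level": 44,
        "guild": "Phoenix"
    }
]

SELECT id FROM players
[1, 2, 3, 4, 5, 6, 7]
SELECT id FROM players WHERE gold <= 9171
[1, 3, 4, 6, 7]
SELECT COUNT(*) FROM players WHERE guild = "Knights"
1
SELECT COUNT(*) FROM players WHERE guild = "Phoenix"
1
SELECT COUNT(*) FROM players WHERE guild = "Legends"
1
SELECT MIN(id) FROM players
1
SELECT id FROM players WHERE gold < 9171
[1, 3, 4, 6]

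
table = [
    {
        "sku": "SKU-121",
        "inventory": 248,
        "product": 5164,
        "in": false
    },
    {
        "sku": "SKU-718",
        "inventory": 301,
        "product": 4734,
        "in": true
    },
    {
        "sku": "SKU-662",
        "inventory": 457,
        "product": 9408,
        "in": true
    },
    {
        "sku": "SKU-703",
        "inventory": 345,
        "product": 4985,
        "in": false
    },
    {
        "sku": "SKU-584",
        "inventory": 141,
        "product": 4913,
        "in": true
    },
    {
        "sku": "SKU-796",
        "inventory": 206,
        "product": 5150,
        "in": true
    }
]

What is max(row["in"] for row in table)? True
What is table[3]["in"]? False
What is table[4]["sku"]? "SKU-584"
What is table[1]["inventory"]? 301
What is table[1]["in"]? True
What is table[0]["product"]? 5164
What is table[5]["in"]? True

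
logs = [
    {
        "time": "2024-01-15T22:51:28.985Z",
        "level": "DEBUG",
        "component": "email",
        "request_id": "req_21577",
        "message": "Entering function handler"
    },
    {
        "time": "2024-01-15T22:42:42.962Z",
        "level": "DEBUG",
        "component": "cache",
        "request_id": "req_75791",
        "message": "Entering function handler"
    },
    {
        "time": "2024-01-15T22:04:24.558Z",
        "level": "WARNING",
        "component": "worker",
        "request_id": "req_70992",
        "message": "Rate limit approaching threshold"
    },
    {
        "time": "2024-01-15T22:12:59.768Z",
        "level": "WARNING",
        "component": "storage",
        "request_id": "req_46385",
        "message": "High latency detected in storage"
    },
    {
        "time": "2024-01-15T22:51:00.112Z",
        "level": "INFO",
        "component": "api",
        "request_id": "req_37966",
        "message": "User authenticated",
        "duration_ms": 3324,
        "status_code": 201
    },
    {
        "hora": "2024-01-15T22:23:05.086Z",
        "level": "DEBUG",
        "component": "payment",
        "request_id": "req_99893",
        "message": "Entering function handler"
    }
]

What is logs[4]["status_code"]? 201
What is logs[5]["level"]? "DEBUG"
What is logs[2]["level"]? "WARNING"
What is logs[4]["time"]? "2024-01-15T22:51:00.112Z"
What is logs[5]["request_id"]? "req_99893"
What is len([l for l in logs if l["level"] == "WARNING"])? 2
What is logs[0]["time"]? "2024-01-15T22:51:28.985Z"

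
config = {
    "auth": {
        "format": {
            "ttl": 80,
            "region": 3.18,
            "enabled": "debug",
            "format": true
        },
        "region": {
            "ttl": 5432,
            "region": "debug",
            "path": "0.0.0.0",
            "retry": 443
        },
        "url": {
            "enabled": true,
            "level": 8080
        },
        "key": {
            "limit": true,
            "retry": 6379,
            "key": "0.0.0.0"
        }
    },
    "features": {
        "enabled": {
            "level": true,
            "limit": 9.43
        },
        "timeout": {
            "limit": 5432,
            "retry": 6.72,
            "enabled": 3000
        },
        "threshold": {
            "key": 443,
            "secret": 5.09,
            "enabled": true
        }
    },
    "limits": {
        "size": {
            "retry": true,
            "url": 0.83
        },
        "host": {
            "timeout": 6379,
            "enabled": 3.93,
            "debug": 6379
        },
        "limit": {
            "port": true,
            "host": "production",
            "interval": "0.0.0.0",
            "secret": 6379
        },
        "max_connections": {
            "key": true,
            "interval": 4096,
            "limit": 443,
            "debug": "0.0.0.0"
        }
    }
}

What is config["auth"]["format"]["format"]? True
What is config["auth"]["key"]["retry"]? 6379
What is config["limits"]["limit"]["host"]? "production"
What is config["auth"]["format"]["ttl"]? 80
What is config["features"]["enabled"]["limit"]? 9.43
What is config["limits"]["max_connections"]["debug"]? "0.0.0.0"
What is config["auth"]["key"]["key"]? "0.0.0.0"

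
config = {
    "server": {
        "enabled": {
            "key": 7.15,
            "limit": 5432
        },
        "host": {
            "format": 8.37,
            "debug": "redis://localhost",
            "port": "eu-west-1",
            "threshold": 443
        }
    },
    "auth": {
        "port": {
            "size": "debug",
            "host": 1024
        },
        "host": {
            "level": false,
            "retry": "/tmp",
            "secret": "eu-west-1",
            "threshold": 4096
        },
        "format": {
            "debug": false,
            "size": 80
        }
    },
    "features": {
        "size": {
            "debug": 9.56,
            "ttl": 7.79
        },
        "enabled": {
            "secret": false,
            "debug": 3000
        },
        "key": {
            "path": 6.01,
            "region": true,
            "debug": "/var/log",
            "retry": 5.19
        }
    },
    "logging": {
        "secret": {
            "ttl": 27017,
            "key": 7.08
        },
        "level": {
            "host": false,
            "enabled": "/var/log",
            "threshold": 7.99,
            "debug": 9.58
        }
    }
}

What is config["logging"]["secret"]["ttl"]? 27017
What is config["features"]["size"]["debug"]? 9.56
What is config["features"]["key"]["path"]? 6.01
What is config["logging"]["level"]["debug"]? 9.58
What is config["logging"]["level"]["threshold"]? 7.99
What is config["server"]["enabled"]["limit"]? 5432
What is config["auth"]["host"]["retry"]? "/tmp"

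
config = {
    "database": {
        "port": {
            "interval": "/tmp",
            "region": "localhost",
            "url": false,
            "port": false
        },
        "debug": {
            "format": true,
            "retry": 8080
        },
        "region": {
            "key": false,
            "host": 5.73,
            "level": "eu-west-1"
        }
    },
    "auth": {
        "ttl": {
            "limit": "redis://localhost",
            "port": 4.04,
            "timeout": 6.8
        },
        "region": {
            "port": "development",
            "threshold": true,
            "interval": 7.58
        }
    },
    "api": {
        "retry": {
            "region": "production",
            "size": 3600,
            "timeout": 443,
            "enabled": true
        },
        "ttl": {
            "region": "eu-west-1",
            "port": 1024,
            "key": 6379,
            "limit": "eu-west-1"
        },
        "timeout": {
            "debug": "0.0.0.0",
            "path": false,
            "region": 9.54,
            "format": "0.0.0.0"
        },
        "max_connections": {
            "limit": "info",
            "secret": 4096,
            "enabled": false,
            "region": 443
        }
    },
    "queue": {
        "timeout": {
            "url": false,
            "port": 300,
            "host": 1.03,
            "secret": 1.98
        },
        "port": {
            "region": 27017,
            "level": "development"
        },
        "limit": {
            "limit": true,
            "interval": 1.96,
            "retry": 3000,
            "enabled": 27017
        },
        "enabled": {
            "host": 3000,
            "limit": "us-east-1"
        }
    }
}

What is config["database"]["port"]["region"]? "localhost"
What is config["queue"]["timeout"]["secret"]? 1.98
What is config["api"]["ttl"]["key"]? 6379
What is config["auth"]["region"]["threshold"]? True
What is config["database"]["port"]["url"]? False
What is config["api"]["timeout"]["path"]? False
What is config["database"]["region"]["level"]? "eu-west-1"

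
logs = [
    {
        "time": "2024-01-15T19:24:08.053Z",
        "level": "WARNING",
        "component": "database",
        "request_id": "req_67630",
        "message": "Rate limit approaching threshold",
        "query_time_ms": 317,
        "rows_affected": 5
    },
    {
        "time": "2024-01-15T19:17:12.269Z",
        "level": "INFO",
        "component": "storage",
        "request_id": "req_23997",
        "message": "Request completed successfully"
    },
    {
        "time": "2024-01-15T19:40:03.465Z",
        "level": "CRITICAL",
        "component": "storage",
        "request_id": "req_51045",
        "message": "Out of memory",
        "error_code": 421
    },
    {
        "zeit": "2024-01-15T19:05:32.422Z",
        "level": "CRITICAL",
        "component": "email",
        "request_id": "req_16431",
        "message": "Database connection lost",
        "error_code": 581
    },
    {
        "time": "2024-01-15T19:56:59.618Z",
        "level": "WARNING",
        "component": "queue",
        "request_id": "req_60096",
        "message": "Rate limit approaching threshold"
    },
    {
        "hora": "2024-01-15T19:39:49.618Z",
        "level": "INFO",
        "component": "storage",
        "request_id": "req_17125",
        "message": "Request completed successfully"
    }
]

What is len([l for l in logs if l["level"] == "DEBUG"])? 0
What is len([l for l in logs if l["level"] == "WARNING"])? 2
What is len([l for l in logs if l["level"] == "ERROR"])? 0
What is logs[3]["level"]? "CRITICAL"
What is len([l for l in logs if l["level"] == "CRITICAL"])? 2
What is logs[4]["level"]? "WARNING"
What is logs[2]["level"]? "CRITICAL"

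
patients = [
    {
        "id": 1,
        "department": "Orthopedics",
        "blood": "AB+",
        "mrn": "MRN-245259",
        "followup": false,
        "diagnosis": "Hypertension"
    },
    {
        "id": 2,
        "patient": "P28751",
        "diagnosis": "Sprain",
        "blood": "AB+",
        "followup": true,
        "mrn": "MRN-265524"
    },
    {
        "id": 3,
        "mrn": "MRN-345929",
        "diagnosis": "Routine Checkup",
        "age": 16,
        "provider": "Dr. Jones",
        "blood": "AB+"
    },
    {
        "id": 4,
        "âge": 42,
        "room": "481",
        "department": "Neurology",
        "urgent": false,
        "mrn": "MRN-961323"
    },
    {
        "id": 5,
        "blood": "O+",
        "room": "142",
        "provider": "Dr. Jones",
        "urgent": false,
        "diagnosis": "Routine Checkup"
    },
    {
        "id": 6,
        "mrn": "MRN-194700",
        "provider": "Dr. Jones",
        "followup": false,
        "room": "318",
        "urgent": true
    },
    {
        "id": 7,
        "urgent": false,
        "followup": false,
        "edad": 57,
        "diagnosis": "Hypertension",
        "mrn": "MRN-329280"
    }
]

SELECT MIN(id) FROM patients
1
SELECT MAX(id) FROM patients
7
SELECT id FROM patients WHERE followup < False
[]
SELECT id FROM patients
[1, 2, 3, 4, 5, 6, 7]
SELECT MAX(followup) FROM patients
True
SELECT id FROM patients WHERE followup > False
[2]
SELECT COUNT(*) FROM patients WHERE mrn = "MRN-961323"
1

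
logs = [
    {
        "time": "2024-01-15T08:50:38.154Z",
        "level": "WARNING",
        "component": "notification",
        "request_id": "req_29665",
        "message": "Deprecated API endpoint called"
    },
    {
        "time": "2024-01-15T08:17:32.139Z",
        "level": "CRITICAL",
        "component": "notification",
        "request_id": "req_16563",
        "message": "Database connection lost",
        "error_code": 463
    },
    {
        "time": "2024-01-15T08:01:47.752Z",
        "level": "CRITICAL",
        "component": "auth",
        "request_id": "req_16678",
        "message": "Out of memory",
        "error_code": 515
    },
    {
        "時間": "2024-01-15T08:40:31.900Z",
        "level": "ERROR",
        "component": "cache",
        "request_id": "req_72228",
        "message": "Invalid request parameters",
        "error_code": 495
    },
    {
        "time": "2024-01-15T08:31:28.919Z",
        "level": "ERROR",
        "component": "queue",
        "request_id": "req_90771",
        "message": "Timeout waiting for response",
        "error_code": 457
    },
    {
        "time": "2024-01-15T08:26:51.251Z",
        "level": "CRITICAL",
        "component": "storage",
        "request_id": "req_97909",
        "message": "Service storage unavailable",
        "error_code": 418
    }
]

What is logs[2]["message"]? "Out of memory"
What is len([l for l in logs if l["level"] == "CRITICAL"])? 3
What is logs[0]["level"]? "WARNING"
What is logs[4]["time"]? "2024-01-15T08:31:28.919Z"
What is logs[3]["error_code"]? 495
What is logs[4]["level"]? "ERROR"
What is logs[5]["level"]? "CRITICAL"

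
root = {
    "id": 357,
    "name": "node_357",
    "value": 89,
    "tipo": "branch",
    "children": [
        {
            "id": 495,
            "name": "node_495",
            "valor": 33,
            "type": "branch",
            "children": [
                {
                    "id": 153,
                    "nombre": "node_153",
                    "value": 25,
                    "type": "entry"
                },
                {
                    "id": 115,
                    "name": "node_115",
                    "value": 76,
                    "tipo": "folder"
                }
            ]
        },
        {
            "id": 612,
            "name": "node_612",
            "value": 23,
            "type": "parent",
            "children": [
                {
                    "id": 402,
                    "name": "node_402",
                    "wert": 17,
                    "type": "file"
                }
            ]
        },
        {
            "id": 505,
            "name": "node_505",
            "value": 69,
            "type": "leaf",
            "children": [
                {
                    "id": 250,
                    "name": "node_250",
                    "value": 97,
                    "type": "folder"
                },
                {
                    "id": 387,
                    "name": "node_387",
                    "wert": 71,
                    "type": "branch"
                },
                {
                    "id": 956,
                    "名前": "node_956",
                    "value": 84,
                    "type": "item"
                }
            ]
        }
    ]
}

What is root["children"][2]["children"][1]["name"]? "node_387"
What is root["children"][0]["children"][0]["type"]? "entry"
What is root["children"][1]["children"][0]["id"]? 402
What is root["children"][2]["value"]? 69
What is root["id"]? 357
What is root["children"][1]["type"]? "parent"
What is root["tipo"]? "branch"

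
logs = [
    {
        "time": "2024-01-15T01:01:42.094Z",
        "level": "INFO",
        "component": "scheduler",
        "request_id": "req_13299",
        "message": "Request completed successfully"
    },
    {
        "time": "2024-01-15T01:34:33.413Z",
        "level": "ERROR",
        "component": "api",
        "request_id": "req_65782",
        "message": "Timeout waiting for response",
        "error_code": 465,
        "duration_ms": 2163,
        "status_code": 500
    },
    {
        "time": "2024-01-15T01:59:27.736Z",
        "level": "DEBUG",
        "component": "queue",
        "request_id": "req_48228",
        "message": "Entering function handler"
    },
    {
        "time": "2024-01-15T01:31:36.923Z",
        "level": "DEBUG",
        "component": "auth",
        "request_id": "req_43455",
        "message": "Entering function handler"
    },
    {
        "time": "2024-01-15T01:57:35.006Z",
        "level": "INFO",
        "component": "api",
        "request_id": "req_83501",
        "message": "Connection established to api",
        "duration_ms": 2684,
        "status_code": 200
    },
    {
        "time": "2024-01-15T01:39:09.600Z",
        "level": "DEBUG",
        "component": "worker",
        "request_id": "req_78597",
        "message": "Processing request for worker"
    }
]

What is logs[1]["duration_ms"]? 2163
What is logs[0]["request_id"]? "req_13299"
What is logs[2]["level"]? "DEBUG"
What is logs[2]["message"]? "Entering function handler"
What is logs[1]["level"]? "ERROR"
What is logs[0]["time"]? "2024-01-15T01:01:42.094Z"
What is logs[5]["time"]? "2024-01-15T01:39:09.600Z"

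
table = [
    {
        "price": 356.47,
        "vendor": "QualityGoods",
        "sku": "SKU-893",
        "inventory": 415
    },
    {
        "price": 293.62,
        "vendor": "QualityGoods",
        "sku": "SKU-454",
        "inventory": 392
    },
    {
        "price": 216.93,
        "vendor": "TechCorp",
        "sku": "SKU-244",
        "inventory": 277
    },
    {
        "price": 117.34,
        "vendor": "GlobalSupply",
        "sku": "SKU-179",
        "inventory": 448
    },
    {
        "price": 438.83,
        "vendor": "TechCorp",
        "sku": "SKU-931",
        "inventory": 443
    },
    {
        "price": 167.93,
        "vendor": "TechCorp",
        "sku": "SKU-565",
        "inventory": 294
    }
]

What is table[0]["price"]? 356.47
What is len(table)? 6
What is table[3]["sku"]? "SKU-179"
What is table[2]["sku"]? "SKU-244"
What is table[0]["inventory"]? 415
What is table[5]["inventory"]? 294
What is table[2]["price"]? 216.93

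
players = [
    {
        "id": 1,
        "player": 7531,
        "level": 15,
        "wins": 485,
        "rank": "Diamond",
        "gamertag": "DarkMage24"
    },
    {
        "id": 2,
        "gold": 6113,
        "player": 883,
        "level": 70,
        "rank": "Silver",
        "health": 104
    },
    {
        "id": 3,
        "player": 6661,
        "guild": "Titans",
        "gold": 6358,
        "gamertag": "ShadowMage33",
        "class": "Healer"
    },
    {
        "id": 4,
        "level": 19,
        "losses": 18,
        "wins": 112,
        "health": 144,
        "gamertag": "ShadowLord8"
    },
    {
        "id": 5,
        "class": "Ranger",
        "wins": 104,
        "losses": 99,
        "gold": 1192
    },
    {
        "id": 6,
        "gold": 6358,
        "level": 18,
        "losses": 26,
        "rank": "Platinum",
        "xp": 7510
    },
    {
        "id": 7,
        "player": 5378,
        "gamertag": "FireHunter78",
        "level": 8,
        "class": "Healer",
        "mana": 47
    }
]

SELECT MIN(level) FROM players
8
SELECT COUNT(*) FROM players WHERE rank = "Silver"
1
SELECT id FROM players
[1, 2, 3, 4, 5, 6, 7]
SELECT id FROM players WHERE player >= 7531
[1]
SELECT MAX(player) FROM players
7531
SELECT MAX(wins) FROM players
485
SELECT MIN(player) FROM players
883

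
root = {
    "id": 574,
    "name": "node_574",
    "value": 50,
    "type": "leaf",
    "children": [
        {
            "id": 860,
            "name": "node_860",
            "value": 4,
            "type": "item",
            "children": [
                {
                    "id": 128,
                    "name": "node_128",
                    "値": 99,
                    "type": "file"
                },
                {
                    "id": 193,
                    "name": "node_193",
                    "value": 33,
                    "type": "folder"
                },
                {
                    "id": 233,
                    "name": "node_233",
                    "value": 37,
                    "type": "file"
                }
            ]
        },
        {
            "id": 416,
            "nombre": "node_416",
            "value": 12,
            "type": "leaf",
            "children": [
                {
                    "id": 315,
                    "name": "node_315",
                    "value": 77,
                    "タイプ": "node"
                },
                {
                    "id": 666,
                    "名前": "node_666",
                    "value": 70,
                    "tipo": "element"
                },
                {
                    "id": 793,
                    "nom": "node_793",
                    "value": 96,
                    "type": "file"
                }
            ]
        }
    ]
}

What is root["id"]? 574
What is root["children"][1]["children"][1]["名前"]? "node_666"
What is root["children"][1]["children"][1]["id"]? 666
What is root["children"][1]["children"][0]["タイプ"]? "node"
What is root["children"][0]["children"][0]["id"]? 128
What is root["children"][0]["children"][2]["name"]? "node_233"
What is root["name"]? "node_574"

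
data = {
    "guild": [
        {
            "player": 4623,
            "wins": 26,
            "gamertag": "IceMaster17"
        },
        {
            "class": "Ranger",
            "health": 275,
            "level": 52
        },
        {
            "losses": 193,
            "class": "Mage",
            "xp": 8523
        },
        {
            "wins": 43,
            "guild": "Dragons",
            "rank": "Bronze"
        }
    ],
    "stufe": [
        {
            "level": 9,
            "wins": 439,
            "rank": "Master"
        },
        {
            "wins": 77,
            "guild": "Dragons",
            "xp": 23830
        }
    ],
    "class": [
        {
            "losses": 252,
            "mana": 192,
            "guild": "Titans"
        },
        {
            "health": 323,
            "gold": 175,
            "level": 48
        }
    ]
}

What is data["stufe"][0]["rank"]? "Master"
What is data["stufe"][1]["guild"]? "Dragons"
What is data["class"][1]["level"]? 48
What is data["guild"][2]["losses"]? 193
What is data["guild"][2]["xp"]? 8523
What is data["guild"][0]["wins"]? 26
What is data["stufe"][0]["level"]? 9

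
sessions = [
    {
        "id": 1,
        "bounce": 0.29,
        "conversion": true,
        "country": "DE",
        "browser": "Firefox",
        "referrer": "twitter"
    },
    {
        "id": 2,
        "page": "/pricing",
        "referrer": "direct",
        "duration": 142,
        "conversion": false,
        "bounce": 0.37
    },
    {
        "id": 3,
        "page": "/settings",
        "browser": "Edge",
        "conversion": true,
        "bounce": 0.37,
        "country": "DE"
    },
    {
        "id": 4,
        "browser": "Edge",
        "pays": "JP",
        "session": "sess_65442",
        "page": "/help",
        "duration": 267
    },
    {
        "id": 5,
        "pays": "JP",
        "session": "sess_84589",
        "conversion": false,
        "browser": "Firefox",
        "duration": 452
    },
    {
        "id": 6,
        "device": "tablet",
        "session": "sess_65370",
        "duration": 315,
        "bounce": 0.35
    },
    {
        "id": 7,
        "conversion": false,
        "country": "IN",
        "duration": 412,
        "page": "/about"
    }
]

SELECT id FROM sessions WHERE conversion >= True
[1, 3]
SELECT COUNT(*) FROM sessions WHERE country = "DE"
2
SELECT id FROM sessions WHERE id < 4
[1, 2, 3]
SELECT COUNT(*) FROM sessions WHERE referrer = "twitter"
1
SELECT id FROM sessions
[1, 2, 3, 4, 5, 6, 7]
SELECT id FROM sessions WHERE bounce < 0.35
[1]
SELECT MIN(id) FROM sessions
1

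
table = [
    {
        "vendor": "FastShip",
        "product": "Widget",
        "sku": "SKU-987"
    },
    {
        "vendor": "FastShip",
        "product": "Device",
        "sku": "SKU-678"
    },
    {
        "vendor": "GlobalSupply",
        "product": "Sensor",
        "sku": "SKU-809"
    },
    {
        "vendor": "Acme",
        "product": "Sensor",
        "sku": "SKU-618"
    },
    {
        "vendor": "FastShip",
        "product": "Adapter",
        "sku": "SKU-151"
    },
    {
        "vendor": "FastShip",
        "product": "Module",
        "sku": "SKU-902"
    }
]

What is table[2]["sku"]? "SKU-809"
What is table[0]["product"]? "Widget"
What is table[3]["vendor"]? "Acme"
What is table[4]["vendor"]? "FastShip"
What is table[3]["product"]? "Sensor"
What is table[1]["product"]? "Device"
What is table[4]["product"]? "Adapter"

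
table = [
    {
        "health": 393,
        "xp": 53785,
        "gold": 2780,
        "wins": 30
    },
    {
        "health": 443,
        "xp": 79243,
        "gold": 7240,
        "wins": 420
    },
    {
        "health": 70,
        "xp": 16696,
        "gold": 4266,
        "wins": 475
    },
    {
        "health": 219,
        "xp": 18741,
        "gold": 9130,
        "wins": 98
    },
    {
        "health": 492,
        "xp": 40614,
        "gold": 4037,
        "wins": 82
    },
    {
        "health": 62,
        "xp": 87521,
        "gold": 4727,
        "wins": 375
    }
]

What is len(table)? 6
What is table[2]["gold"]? 4266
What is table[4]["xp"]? 40614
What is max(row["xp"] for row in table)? 87521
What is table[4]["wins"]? 82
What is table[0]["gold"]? 2780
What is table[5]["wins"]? 375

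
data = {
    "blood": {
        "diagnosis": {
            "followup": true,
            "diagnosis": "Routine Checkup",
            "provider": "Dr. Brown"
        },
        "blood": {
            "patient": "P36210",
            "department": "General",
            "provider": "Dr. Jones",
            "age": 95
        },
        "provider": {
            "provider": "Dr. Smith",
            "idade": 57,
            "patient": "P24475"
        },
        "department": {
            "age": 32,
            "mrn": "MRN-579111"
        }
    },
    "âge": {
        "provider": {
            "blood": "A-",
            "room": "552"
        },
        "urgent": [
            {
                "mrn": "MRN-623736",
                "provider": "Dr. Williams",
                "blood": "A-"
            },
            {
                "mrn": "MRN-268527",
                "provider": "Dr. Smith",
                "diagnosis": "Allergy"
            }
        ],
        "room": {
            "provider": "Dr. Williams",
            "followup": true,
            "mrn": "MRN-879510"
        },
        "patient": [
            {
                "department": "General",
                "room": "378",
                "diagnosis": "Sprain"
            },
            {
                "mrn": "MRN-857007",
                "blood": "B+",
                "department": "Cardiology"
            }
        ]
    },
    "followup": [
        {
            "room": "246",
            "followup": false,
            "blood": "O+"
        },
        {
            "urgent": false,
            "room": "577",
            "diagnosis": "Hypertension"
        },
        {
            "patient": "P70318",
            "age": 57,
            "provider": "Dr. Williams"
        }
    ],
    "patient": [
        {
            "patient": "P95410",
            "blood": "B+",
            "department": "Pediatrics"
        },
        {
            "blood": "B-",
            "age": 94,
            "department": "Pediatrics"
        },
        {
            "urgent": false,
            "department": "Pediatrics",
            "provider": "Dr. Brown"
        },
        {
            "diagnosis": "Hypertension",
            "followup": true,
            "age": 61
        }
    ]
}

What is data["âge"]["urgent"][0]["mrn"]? "MRN-623736"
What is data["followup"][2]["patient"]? "P70318"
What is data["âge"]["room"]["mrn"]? "MRN-879510"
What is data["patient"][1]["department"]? "Pediatrics"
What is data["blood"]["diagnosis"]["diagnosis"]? "Routine Checkup"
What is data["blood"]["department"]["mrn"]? "MRN-579111"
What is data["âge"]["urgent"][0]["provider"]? "Dr. Williams"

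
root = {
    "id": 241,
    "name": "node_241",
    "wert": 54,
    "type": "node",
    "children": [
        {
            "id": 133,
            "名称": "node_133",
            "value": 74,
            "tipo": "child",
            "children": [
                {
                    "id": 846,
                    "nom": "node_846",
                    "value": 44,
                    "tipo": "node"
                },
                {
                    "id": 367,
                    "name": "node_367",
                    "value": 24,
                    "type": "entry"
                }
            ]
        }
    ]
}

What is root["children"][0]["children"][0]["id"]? 846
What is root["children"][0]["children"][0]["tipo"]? "node"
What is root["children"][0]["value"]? 74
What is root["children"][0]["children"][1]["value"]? 24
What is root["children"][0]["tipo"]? "child"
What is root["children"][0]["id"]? 133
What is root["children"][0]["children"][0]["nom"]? "node_846"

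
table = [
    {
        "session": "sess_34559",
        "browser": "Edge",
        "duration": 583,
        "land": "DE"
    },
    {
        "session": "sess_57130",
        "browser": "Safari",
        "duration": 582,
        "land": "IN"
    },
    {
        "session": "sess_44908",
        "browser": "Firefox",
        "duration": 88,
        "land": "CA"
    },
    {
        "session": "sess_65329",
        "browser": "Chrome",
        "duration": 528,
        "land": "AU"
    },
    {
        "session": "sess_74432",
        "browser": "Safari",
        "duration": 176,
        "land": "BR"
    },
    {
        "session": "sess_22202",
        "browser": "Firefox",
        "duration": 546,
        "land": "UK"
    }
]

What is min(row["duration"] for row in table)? 88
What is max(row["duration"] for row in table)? 583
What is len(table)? 6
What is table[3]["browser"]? "Chrome"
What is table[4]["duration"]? 176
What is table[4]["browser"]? "Safari"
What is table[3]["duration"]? 528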